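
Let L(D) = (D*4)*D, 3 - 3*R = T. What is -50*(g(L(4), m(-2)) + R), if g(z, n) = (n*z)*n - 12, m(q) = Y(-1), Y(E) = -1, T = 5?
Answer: -7700/3 ≈ -2566.7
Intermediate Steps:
R = -⅔ (R = 1 - ⅓*5 = 1 - 5/3 = -⅔ ≈ -0.66667)
m(q) = -1
L(D) = 4*D² (L(D) = (4*D)*D = 4*D²)
g(z, n) = -12 + z*n² (g(z, n) = z*n² - 12 = -12 + z*n²)
-50*(g(L(4), m(-2)) + R) = -50*((-12 + (4*4²)*(-1)²) - ⅔) = -50*((-12 + (4*16)*1) - ⅔) = -50*((-12 + 64*1) - ⅔) = -50*((-12 + 64) - ⅔) = -50*(52 - ⅔) = -50*154/3 = -7700/3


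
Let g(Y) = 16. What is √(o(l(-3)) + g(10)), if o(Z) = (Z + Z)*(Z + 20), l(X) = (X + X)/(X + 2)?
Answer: 2*√82 ≈ 18.111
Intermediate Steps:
l(X) = 2*X/(2 + X) (l(X) = (2*X)/(2 + X) = 2*X/(2 + X))
o(Z) = 2*Z*(20 + Z) (o(Z) = (2*Z)*(20 + Z) = 2*Z*(20 + Z))
√(o(l(-3)) + g(10)) = √(2*(2*(-3)/(2 - 3))*(20 + 2*(-3)/(2 - 3)) + 16) = √(2*(2*(-3)/(-1))*(20 + 2*(-3)/(-1)) + 16) = √(2*(2*(-3)*(-1))*(20 + 2*(-3)*(-1)) + 16) = √(2*6*(20 + 6) + 16) = √(2*6*26 + 16) = √(312 + 16) = √328 = 2*√82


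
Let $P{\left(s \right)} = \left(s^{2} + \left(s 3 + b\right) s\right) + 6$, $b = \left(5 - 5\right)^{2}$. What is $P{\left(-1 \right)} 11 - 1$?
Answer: $109$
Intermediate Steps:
$b = 0$ ($b = \left(5 - 5\right)^{2} = 0^{2} = 0$)
$P{\left(s \right)} = 6 + 4 s^{2}$ ($P{\left(s \right)} = \left(s^{2} + \left(s 3 + 0\right) s\right) + 6 = \left(s^{2} + \left(3 s + 0\right) s\right) + 6 = \left(s^{2} + 3 s s\right) + 6 = \left(s^{2} + 3 s^{2}\right) + 6 = 4 s^{2} + 6 = 6 + 4 s^{2}$)
$P{\left(-1 \right)} 11 - 1 = \left(6 + 4 \left(-1\right)^{2}\right) 11 - 1 = \left(6 + 4 \cdot 1\right) 11 - 1 = \left(6 + 4\right) 11 - 1 = 10 \cdot 11 - 1 = 110 - 1 = 109$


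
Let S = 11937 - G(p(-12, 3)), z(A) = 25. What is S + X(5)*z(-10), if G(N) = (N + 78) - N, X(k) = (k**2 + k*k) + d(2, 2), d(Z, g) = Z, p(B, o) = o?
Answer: 13159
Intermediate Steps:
X(k) = 2 + 2*k**2 (X(k) = (k**2 + k*k) + 2 = (k**2 + k**2) + 2 = 2*k**2 + 2 = 2 + 2*k**2)
G(N) = 78 (G(N) = (78 + N) - N = 78)
S = 11859 (S = 11937 - 1*78 = 11937 - 78 = 11859)
S + X(5)*z(-10) = 11859 + (2 + 2*5**2)*25 = 11859 + (2 + 2*25)*25 = 11859 + (2 + 50)*25 = 11859 + 52*25 = 11859 + 1300 = 13159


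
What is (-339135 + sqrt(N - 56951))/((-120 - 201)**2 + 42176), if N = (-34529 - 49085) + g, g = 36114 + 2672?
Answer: -339135/145217 + I*sqrt(101779)/145217 ≈ -2.3354 + 0.0021969*I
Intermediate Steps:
g = 38786
N = -44828 (N = (-34529 - 49085) + 38786 = -83614 + 38786 = -44828)
(-339135 + sqrt(N - 56951))/((-120 - 201)**2 + 42176) = (-339135 + sqrt(-44828 - 56951))/((-120 - 201)**2 + 42176) = (-339135 + sqrt(-101779))/((-321)**2 + 42176) = (-339135 + I*sqrt(101779))/(103041 + 42176) = (-339135 + I*sqrt(101779))/145217 = (-339135 + I*sqrt(101779))*(1/145217) = -339135/145217 + I*sqrt(101779)/145217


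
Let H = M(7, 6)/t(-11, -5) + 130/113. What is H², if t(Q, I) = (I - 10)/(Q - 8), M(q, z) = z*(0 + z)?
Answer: 697699396/319225 ≈ 2185.6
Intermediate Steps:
M(q, z) = z² (M(q, z) = z*z = z²)
t(Q, I) = (-10 + I)/(-8 + Q)
H = 26414/565 (H = 6²/(((-10 - 5)/(-8 - 11))) + 130/113 = 36/((-15/(-19))) + 130*(1/113) = 36/((-1/19*(-15))) + 130/113 = 36/(15/19) + 130/113 = 36*(19/15) + 130/113 = 228/5 + 130/113 = 26414/565 ≈ 46.750)
H² = (26414/565)² = 697699396/319225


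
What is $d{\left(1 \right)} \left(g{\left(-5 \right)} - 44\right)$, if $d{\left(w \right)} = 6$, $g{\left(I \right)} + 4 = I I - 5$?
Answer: $-168$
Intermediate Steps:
$g{\left(I \right)} = -9 + I^{2}$ ($g{\left(I \right)} = -4 + \left(I I - 5\right) = -4 + \left(I^{2} - 5\right) = -4 + \left(-5 + I^{2}\right) = -9 + I^{2}$)
$d{\left(1 \right)} \left(g{\left(-5 \right)} - 44\right) = 6 \left(\left(-9 + \left(-5\right)^{2}\right) - 44\right) = 6 \left(\left(-9 + 25\right) - 44\right) = 6 \left(16 - 44\right) = 6 \left(-28\right) = -168$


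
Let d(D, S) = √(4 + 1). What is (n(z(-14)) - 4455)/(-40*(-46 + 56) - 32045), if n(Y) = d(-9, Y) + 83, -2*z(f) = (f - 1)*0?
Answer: 4372/32445 - √5/32445 ≈ 0.13468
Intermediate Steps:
z(f) = 0 (z(f) = -(f - 1)*0/2 = -(-1 + f)*0/2 = -½*0 = 0)
d(D, S) = √5
n(Y) = 83 + √5 (n(Y) = √5 + 83 = 83 + √5)
(n(z(-14)) - 4455)/(-40*(-46 + 56) - 32045) = ((83 + √5) - 4455)/(-40*(-46 + 56) - 32045) = (-4372 + √5)/(-40*10 - 32045) = (-4372 + √5)/(-400 - 32045) = (-4372 + √5)/(-32445) = (-4372 + √5)*(-1/32445) = 4372/32445 - √5/32445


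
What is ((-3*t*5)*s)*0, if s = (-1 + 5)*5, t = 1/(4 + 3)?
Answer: 0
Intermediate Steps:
t = ⅐ (t = 1/7 = ⅐ ≈ 0.14286)
s = 20 (s = 4*5 = 20)
((-3*t*5)*s)*0 = ((-3*⅐*5)*20)*0 = (-3/7*5*20)*0 = -15/7*20*0 = -300/7*0 = 0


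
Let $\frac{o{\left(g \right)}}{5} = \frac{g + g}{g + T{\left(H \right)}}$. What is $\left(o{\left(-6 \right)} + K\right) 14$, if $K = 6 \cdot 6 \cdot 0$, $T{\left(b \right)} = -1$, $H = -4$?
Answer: $120$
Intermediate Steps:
$K = 0$ ($K = 36 \cdot 0 = 0$)
$o{\left(g \right)} = \frac{10 g}{-1 + g}$ ($o{\left(g \right)} = 5 \frac{g + g}{g - 1} = 5 \frac{2 g}{-1 + g} = \frac{10 g}{-1 + g}$)
$\left(o{\left(-6 \right)} + K\right) 14 = \left(10 \left(-6\right) \frac{1}{-1 - 6} + 0\right) 14 = \left(10 \left(-6\right) \frac{1}{-7} + 0\right) 14 = \left(10 \left(-6\right) \left(- \frac{1}{7}\right) + 0\right) 14 = \left(\frac{60}{7} + 0\right) 14 = \frac{60}{7} \cdot 14 = 120$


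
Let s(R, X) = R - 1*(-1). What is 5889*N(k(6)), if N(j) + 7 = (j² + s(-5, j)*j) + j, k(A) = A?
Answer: 64779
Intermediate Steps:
s(R, X) = 1 + R (s(R, X) = R + 1 = 1 + R)
N(j) = -7 + j² - 3*j (N(j) = -7 + ((j² + (1 - 5)*j) + j) = -7 + ((j² - 4*j) + j) = -7 + (j² - 3*j) = -7 + j² - 3*j)
5889*N(k(6)) = 5889*(-7 + 6² - 3*6) = 5889*(-7 + 36 - 18) = 5889*11 = 64779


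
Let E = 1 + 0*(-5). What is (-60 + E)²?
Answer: 3481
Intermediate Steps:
E = 1 (E = 1 + 0 = 1)
(-60 + E)² = (-60 + 1)² = (-59)² = 3481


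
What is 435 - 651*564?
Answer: -366729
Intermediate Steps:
435 - 651*564 = 435 - 367164 = -366729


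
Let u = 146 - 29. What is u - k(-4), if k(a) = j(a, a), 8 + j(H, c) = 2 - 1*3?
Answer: 126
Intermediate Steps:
j(H, c) = -9 (j(H, c) = -8 + (2 - 1*3) = -8 + (2 - 3) = -8 - 1 = -9)
k(a) = -9
u = 117
u - k(-4) = 117 - 1*(-9) = 117 + 9 = 126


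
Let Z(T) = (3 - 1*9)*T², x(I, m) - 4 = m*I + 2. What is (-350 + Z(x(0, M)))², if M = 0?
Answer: 320356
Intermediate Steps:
x(I, m) = 6 + I*m (x(I, m) = 4 + (m*I + 2) = 4 + (I*m + 2) = 4 + (2 + I*m) = 6 + I*m)
Z(T) = -6*T² (Z(T) = (3 - 9)*T² = -6*T²)
(-350 + Z(x(0, M)))² = (-350 - 6*(6 + 0*0)²)² = (-350 - 6*(6 + 0)²)² = (-350 - 6*6²)² = (-350 - 6*36)² = (-350 - 216)² = (-566)² = 320356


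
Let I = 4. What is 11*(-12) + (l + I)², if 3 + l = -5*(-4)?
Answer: 309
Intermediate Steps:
l = 17 (l = -3 - 5*(-4) = -3 + 20 = 17)
11*(-12) + (l + I)² = 11*(-12) + (17 + 4)² = -132 + 21² = -132 + 441 = 309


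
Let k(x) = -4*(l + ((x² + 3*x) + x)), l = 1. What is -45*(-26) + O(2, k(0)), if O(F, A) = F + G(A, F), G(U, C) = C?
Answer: 1174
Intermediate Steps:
k(x) = -4 - 16*x - 4*x² (k(x) = -4*(1 + ((x² + 3*x) + x)) = -4*(1 + (x² + 4*x)) = -4*(1 + x² + 4*x) = -4 - 16*x - 4*x²)
O(F, A) = 2*F (O(F, A) = F + F = 2*F)
-45*(-26) + O(2, k(0)) = -45*(-26) + 2*2 = 1170 + 4 = 1174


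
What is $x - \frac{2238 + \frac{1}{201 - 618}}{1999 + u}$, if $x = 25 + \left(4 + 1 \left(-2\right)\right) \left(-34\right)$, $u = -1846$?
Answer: $- \frac{3676688}{63801} \approx -57.627$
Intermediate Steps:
$x = -43$ ($x = 25 + \left(4 - 2\right) \left(-34\right) = 25 + 2 \left(-34\right) = 25 - 68 = -43$)
$x - \frac{2238 + \frac{1}{201 - 618}}{1999 + u} = -43 - \frac{2238 + \frac{1}{201 - 618}}{1999 - 1846} = -43 - \frac{2238 + \frac{1}{-417}}{153} = -43 - \left(2238 - \frac{1}{417}\right) \frac{1}{153} = -43 - \frac{933245}{417} \cdot \frac{1}{153} = -43 - \frac{933245}{63801} = - \frac{3676688}{63801}$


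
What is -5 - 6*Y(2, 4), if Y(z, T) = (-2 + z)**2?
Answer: -5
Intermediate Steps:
-5 - 6*Y(2, 4) = -5 - 6*(-2 + 2)**2 = -5 - 6*0**2 = -5 - 6*0 = -5 + 0 = -5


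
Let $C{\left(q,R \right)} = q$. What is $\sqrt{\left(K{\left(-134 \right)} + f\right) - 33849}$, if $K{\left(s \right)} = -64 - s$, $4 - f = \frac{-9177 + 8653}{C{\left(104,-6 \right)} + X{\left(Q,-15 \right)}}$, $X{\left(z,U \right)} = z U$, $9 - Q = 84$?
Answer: $\frac{i \sqrt{51014500779}}{1229} \approx 183.78 i$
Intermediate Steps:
$Q = -75$ ($Q = 9 - 84 = -75$)
$X{\left(z,U \right)} = U z$
$f = \frac{5440}{1229}$ ($f = 4 - \frac{-9177 + 8653}{104 - -1125} = 4 - - \frac{524}{104 + 1125} = 4 - - \frac{524}{1229} = 4 + \frac{524}{1229} = \frac{5440}{1229} \approx 4.4264$)
$\sqrt{\left(K{\left(-134 \right)} + f\right) - 33849} = \sqrt{\left(\left(-64 - -134\right) + \frac{5440}{1229}\right) - 33849} = \sqrt{\left(\left(-64 + 134\right) + \frac{5440}{1229}\right) - 33849} = \sqrt{\left(70 + \frac{5440}{1229}\right) - 33849} = \sqrt{\frac{91470}{1229} - 33849} = \sqrt{- \frac{41508951}{1229}} = \frac{i \sqrt{51014500779}}{1229}$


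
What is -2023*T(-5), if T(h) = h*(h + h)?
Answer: -101150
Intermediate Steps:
T(h) = 2*h**2 (T(h) = h*(2*h) = 2*h**2)
-2023*T(-5) = -4046*(-5)**2 = -4046*25 = -2023*50 = -101150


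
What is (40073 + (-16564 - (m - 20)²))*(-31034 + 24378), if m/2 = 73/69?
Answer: -734846315008/4761 ≈ -1.5435e+8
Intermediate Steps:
m = 146/69 (m = 2*(73/69) = 146/69 ≈ 2.1159)
(40073 + (-16564 - (m - 20)²))*(-31034 + 24378) = (40073 + (-16564 - (146/69 - 20)²))*(-31034 + 24378) = (40073 + (-16564 - (-1234/69)²))*(-6656) = (40073 + (-16564 - 1*1522756/4761))*(-6656) = (40073 + (-16564 - 1522756/4761))*(-6656) = (40073 - 80383960/4761)*(-6656) = (110403593/4761)*(-6656) = -734846315008/4761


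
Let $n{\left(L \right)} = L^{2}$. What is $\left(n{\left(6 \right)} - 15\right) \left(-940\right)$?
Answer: $-19740$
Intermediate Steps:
$\left(n{\left(6 \right)} - 15\right) \left(-940\right) = \left(6^{2} - 15\right) \left(-940\right) = \left(36 - 15\right) \left(-940\right) = 21 \left(-940\right) = -19740$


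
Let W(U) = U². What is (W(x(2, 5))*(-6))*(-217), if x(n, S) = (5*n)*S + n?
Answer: 3520608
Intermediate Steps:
x(n, S) = n + 5*S*n (x(n, S) = 5*S*n + n = n + 5*S*n)
(W(x(2, 5))*(-6))*(-217) = ((2*(1 + 5*5))²*(-6))*(-217) = ((2*(1 + 25))²*(-6))*(-217) = ((2*26)²*(-6))*(-217) = (52²*(-6))*(-217) = (2704*(-6))*(-217) = -16224*(-217) = 3520608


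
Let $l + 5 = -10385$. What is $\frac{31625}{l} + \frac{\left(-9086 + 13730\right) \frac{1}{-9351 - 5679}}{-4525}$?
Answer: $- \frac{23897685751}{7851463250} \approx -3.0437$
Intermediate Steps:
$l = -10390$ ($l = -5 - 10385 = -10390$)
$\frac{31625}{l} + \frac{\left(-9086 + 13730\right) \frac{1}{-9351 - 5679}}{-4525} = \frac{31625}{-10390} + \frac{\left(-9086 + 13730\right) \frac{1}{-9351 - 5679}}{-4525} = 31625 \left(- \frac{1}{10390}\right) + \frac{4644}{-15030} \left(- \frac{1}{4525}\right) = - \frac{6325}{2078} + 4644 \left(- \frac{1}{15030}\right) \left(- \frac{1}{4525}\right) = - \frac{6325}{2078} - - \frac{258}{3778375} = - \frac{6325}{2078} + \frac{258}{3778375} = - \frac{23897685751}{7851463250}$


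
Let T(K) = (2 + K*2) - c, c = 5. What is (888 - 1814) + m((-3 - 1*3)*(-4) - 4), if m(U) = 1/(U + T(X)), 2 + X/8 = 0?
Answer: -13891/15 ≈ -926.07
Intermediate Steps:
X = -16 (X = -16 + 8*0 = -16 + 0 = -16)
T(K) = -3 + 2*K (T(K) = (2 + K*2) - 1*5 = (2 + 2*K) - 5 = -3 + 2*K)
m(U) = 1/(-35 + U) (m(U) = 1/(U + (-3 + 2*(-16))) = 1/(U + (-3 - 32)) = 1/(U - 35) = 1/(-35 + U))
(888 - 1814) + m((-3 - 1*3)*(-4) - 4) = (888 - 1814) + 1/(-35 + ((-3 - 1*3)*(-4) - 4)) = -926 + 1/(-35 + ((-3 - 3)*(-4) - 4)) = -926 + 1/(-35 + (-6*(-4) - 4)) = -926 + 1/(-35 + (24 - 4)) = -926 + 1/(-35 + 20) = -926 + 1/(-15) = -926 - 1/15 = -13891/15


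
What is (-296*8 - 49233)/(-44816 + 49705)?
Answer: -51601/4889 ≈ -10.555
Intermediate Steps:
(-296*8 - 49233)/(-44816 + 49705) = (-2368 - 49233)/4889 = -51601*1/4889 = -51601/4889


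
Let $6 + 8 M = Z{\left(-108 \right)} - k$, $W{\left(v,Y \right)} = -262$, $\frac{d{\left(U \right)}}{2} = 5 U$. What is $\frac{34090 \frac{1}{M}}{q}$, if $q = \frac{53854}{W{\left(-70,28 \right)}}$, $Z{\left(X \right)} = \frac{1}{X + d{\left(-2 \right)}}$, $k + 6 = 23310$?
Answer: $\frac{4572968960}{80341578287} \approx 0.056919$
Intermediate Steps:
$d{\left(U \right)} = 10 U$ ($d{\left(U \right)} = 2 \cdot 5 U = 10 U$)
$k = 23304$ ($k = -6 + 23310 = 23304$)
$Z{\left(X \right)} = \frac{1}{-20 + X}$ ($Z{\left(X \right)} = \frac{1}{X + 10 \left(-2\right)} = \frac{1}{X - 20} = \frac{1}{-20 + X}$)
$M = - \frac{2983681}{1024}$ ($M = - \frac{3}{4} + \frac{\frac{1}{-20 - 108} - 23304}{8} = - \frac{3}{4} + \frac{\frac{1}{-128} - 23304}{8} = - \frac{3}{4} + \frac{- \frac{1}{128} - 23304}{8} = - \frac{3}{4} + \frac{1}{8} \left(- \frac{2982913}{128}\right) = - \frac{3}{4} - \frac{2982913}{1024} = - \frac{2983681}{1024} \approx -2913.8$)
$q = - \frac{26927}{131}$ ($q = \frac{53854}{-262} = 53854 \left(- \frac{1}{262}\right) = - \frac{26927}{131} \approx -205.55$)
$\frac{34090 \frac{1}{M}}{q} = \frac{34090 \frac{1}{- \frac{2983681}{1024}}}{- \frac{26927}{131}} = 34090 \left(- \frac{1024}{2983681}\right) \left(- \frac{131}{26927}\right) = \left(- \frac{34908160}{2983681}\right) \left(- \frac{131}{26927}\right) = \frac{4572968960}{80341578287}$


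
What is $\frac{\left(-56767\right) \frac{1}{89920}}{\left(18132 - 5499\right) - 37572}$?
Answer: $\frac{56767}{2242514880} \approx 2.5314 \cdot 10^{-5}$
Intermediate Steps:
$\frac{\left(-56767\right) \frac{1}{89920}}{\left(18132 - 5499\right) - 37572} = - \frac{56767}{89920 \left(12633 - 37572\right)} = - \frac{56767}{89920 \left(-24939\right)} = \left(- \frac{56767}{89920}\right) \left(- \frac{1}{24939}\right) = \frac{56767}{2242514880}$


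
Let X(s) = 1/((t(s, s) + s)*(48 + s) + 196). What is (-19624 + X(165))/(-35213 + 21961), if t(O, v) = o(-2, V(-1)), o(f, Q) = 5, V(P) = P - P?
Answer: 714431343/482452312 ≈ 1.4808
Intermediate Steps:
V(P) = 0
t(O, v) = 5
X(s) = 1/(196 + (5 + s)*(48 + s)) (X(s) = 1/((5 + s)*(48 + s) + 196) = 1/(196 + (5 + s)*(48 + s)))
(-19624 + X(165))/(-35213 + 21961) = (-19624 + 1/(436 + 165² + 53*165))/(-35213 + 21961) = (-19624 + 1/(436 + 27225 + 8745))/(-13252) = (-19624 + 1/36406)*(-1/13252) = -714431343/36406*(-1/13252) = 714431343/482452312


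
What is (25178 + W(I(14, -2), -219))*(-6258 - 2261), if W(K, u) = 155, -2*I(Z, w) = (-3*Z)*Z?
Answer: -215811827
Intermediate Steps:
I(Z, w) = 3*Z**2/2 (I(Z, w) = -(-3*Z)*Z/2 = -(-3)*Z**2/2 = 3*Z**2/2)
(25178 + W(I(14, -2), -219))*(-6258 - 2261) = (25178 + 155)*(-6258 - 2261) = 25333*(-8519) = -215811827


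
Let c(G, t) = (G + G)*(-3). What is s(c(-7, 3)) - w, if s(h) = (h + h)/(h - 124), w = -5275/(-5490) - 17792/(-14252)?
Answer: -518668937/160399134 ≈ -3.2336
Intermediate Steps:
c(G, t) = -6*G (c(G, t) = (2*G)*(-3) = -6*G)
w = 8642869/3912174 (w = -5275*(-1/5490) - 17792*(-1/14252) = 1055/1098 + 4448/3563 = 8642869/3912174 ≈ 2.2092)
s(h) = 2*h/(-124 + h) (s(h) = (2*h)/(-124 + h) = 2*h/(-124 + h))
s(c(-7, 3)) - w = 2*(-6*(-7))/(-124 - 6*(-7)) - 1*8642869/3912174 = 2*42/(-124 + 42) - 8642869/3912174 = 2*42/(-82) - 8642869/3912174 = 2*42*(-1/82) - 8642869/3912174 = -42/41 - 8642869/3912174 = -518668937/160399134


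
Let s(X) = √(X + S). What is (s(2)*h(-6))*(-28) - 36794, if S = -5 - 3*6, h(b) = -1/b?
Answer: -36794 - 14*I*√21/3 ≈ -36794.0 - 21.385*I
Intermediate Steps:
S = -23 (S = -5 - 18 = -23)
s(X) = √(-23 + X) (s(X) = √(X - 23) = √(-23 + X))
(s(2)*h(-6))*(-28) - 36794 = (√(-23 + 2)*(-1/(-6)))*(-28) - 36794 = (√(-21)*(-1*(-⅙)))*(-28) - 36794 = ((I*√21)*(⅙))*(-28) - 36794 = (I*√21/6)*(-28) - 36794 = -14*I*√21/3 - 36794 = -36794 - 14*I*√21/3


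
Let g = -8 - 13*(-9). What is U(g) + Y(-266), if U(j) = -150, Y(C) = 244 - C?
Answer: 360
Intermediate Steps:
g = 109 (g = -8 + 117 = 109)
U(g) + Y(-266) = -150 + (244 - 1*(-266)) = -150 + (244 + 266) = -150 + 510 = 360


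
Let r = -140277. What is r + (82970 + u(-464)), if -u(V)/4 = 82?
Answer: -57635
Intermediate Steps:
u(V) = -328 (u(V) = -4*82 = -328)
r + (82970 + u(-464)) = -140277 + (82970 - 328) = -140277 + 82642 = -57635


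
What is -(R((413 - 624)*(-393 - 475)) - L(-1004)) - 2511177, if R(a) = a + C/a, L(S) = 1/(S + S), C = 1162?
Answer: -35388148378473/13134328 ≈ -2.6943e+6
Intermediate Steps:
L(S) = 1/(2*S)
R(a) = a + 1162/a
-(R((413 - 624)*(-393 - 475)) - L(-1004)) - 2511177 = -(((413 - 624)*(-393 - 475) + 1162/(((413 - 624)*(-393 - 475)))) - 1/(2*(-1004))) - 2511177 = -((-211*(-868) + 1162/((-211*(-868)))) - (-1)/(2*1004)) - 2511177 = -((183148 + 1162/183148) - 1*(-1/2008)) - 2511177 = -((183148 + 1162*(1/183148)) + 1/2008) - 2511177 = -((183148 + 83/13082) + 1/2008) - 2511177 = -(2395942219/13082 + 1/2008) - 2511177 = -1*2405525994417/13134328 - 2511177 = -2405525994417/13134328 - 2511177 = -35388148378473/13134328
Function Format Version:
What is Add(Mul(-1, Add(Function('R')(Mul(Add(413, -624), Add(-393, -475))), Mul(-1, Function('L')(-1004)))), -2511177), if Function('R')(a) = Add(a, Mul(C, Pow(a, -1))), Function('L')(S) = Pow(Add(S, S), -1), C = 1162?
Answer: Rational(-35388148378473, 13134328) ≈ -2.6943e+6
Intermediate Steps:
Function('L')(S) = Mul(Rational(1, 2), Pow(S, -1)) (Function('L')(S) = Pow(Mul(2, S), -1) = Mul(Rational(1, 2), Pow(S, -1)))
Function('R')(a) = Add(a, Mul(1162, Pow(a, -1)))
Add(Mul(-1, Add(Function('R')(Mul(Add(413, -624), Add(-393, -475))), Mul(-1, Function('L')(-1004)))), -2511177) = Add(Mul(-1, Add(Add(Mul(Add(413, -624), Add(-393, -475)), Mul(1162, Pow(Mul(Add(413, -624), Add(-393, -475)), -1))), Mul(-1, Mul(Rational(1, 2), Pow(-1004, -1))))), -2511177) = Add(Mul(-1, Add(Add(Mul(-211, -868), Mul(1162, Pow(Mul(-211, -868), -1))), Mul(-1, Mul(Rational(1, 2), Rational(-1, 1004))))), -2511177) = Add(Mul(-1, Add(Add(183148, Mul(1162, Pow(183148, -1))), Mul(-1, Rational(-1, 2008)))), -2511177) = Add(Mul(-1, Add(Add(183148, Mul(1162, Rational(1, 183148))), Rational(1, 2008))), -2511177) = Add(Mul(-1, Add(Add(183148, Rational(83, 13082)), Rational(1, 2008))), -2511177) = Add(Mul(-1, Add(Rational(2395942219, 13082), Rational(1, 2008))), -2511177) = Add(Mul(-1, Rational(2405525994417, 13134328)), -2511177) = Add(Rational(-2405525994417, 13134328), -2511177) = Rational(-35388148378473, 13134328)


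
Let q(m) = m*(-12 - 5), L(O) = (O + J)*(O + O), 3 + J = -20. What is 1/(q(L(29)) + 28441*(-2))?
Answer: -1/62798 ≈ -1.5924e-5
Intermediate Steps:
J = -23 (J = -3 - 20 = -23)
L(O) = 2*O*(-23 + O) (L(O) = (O - 23)*(O + O) = (-23 + O)*(2*O) = 2*O*(-23 + O))
q(m) = -17*m (q(m) = m*(-17) = -17*m)
1/(q(L(29)) + 28441*(-2)) = 1/(-34*29*(-23 + 29) + 28441*(-2)) = 1/(-34*29*6 - 56882) = 1/(-17*348 - 56882) = 1/(-5916 - 56882) = 1/(-62798) = -1/62798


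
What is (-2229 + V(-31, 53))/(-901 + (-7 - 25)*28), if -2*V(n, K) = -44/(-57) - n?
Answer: 255917/204858 ≈ 1.2492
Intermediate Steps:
V(n, K) = -22/57 + n/2 (V(n, K) = -(-44/(-57) - n)/2 = -(-44*(-1/57) - n)/2 = -(44/57 - n)/2 = -22/57 + n/2)
(-2229 + V(-31, 53))/(-901 + (-7 - 25)*28) = (-2229 + (-22/57 + (½)*(-31)))/(-901 + (-7 - 25)*28) = (-2229 + (-22/57 - 31/2))/(-901 - 32*28) = (-2229 - 1811/114)/(-901 - 896) = -255917/114/(-1797) = -255917/114*(-1/1797) = 255917/204858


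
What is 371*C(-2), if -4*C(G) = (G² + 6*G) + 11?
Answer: -1113/4 ≈ -278.25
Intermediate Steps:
C(G) = -11/4 - 3*G/2 - G²/4 (C(G) = -((G² + 6*G) + 11)/4 = -(11 + G² + 6*G)/4 = -11/4 - 3*G/2 - G²/4)
371*C(-2) = 371*(-11/4 - 3/2*(-2) - ¼*(-2)²) = 371*(-11/4 + 3 - ¼*4) = 371*(-11/4 + 3 - 1) = 371*(-¾) = -1113/4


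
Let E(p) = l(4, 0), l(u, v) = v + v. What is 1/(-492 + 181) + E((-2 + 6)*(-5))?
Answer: -1/311 ≈ -0.0032154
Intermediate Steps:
l(u, v) = 2*v
E(p) = 0 (E(p) = 2*0 = 0)
1/(-492 + 181) + E((-2 + 6)*(-5)) = 1/(-492 + 181) + 0 = 1/(-311) + 0 = -1/311 + 0 = -1/311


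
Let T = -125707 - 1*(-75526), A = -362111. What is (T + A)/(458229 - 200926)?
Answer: -412292/257303 ≈ -1.6024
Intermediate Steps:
T = -50181 (T = -125707 + 75526 = -50181)
(T + A)/(458229 - 200926) = (-50181 - 362111)/(458229 - 200926) = -412292/257303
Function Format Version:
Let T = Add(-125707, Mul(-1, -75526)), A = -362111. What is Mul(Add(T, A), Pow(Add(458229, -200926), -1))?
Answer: Rational(-412292, 257303) ≈ -1.6024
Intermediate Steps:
T = -50181 (T = Add(-125707, 75526) = -50181)
Mul(Add(T, A), Pow(Add(458229, -200926), -1)) = Mul(Add(-50181, -362111), Pow(Add(458229, -200926), -1)) = Mul(-412292, Pow(257303, -1)) = Mul(-412292, Rational(1, 257303)) = Rational(-412292, 257303)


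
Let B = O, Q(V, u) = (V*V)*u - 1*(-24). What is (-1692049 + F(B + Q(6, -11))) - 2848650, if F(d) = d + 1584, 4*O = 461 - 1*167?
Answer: -9078827/2 ≈ -4.5394e+6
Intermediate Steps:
O = 147/2 (O = (461 - 1*167)/4 = (461 - 167)/4 = (1/4)*294 = 147/2 ≈ 73.500)
Q(V, u) = 24 + u*V**2 (Q(V, u) = V**2*u + 24 = u*V**2 + 24 = 24 + u*V**2)
B = 147/2 ≈ 73.500
F(d) = 1584 + d
(-1692049 + F(B + Q(6, -11))) - 2848650 = (-1692049 + (1584 + (147/2 + (24 - 11*6**2)))) - 2848650 = (-1692049 + (1584 + (147/2 + (24 - 11*36)))) - 2848650 = (-1692049 + (1584 + (147/2 + (24 - 396)))) - 2848650 = (-1692049 + (1584 + (147/2 - 372))) - 2848650 = (-1692049 + (1584 - 597/2)) - 2848650 = (-1692049 + 2571/2) - 2848650 = -3381527/2 - 2848650 = -9078827/2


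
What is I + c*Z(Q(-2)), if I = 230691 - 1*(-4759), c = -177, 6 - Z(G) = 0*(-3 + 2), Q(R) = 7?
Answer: 234388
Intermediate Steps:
Z(G) = 6 (Z(G) = 6 - 0*(-3 + 2) = 6 - 0*(-1) = 6 - 1*0 = 6 + 0 = 6)
I = 235450 (I = 230691 + 4759 = 235450)
I + c*Z(Q(-2)) = 235450 - 177*6 = 235450 - 1062 = 234388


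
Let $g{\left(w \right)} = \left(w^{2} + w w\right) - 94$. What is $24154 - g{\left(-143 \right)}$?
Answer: $-16650$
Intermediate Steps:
$g{\left(w \right)} = -94 + 2 w^{2}$ ($g{\left(w \right)} = \left(w^{2} + w^{2}\right) - 94 = 2 w^{2} - 94 = -94 + 2 w^{2}$)
$24154 - g{\left(-143 \right)} = 24154 - \left(-94 + 2 \left(-143\right)^{2}\right) = 24154 - \left(-94 + 2 \cdot 20449\right) = 24154 - \left(-94 + 40898\right) = 24154 - 40804 = -16650$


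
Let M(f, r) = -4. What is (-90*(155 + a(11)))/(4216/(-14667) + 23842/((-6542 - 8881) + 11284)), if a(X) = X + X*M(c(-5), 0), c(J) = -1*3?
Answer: 333279854370/183570319 ≈ 1815.5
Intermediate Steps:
c(J) = -3
a(X) = -3*X (a(X) = X + X*(-4) = X - 4*X = -3*X)
(-90*(155 + a(11)))/(4216/(-14667) + 23842/((-6542 - 8881) + 11284)) = (-90*(155 - 3*11))/(4216/(-14667) + 23842/((-6542 - 8881) + 11284)) = (-90*(155 - 33))/(4216*(-1/14667) + 23842/(-15423 + 11284)) = (-90*122)/(-4216/14667 + 23842/(-4139)) = -10980/(-4216/14667 + 23842*(-1/4139)) = -10980/(-4216/14667 - 23842/4139) = -10980/(-367140638/60706713) = -10980*(-60706713/367140638) = 333279854370/183570319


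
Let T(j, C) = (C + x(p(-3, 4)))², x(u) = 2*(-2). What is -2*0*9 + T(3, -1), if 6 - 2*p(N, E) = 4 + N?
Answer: 25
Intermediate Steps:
p(N, E) = 1 - N/2 (p(N, E) = 3 - (4 + N)/2 = 3 + (-2 - N/2) = 1 - N/2)
x(u) = -4
T(j, C) = (-4 + C)² (T(j, C) = (C - 4)² = (-4 + C)²)
-2*0*9 + T(3, -1) = -2*0*9 + (-4 - 1)² = 0*9 + (-5)² = 0 + 25 = 25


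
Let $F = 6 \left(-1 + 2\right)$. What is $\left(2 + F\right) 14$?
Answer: $112$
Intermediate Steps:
$F = 6$ ($F = 6 \cdot 1 = 6$)
$\left(2 + F\right) 14 = \left(2 + 6\right) 14 = 8 \cdot 14 = 112$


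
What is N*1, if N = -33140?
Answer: -33140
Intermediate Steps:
N*1 = -33140*1 = -33140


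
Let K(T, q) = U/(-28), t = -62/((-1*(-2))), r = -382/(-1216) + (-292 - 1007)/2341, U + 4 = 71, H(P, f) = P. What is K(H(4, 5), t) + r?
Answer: -26239371/9963296 ≈ -2.6336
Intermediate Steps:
U = 67 (U = -4 + 71 = 67)
r = -342661/1423328 (r = -382*(-1/1216) - 1299*1/2341 = 191/608 - 1299/2341 = -342661/1423328 ≈ -0.24075)
t = -31 (t = -62/2 = -62*½ = -31)
K(T, q) = -67/28 (K(T, q) = 67/(-28) = 67*(-1/28) = -67/28)
K(H(4, 5), t) + r = -67/28 - 342661/1423328 = -26239371/9963296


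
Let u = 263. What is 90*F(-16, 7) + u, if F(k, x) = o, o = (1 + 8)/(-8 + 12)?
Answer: 931/2 ≈ 465.50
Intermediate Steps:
o = 9/4 ≈ 2.2500
F(k, x) = 9/4
90*F(-16, 7) + u = 90*(9/4) + 263 = 405/2 + 263 = 931/2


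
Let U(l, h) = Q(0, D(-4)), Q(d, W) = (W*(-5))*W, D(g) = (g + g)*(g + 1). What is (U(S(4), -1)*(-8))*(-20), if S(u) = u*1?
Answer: -460800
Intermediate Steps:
D(g) = 2*g*(1 + g) (D(g) = (2*g)*(1 + g) = 2*g*(1 + g))
S(u) = u
Q(d, W) = -5*W**2 (Q(d, W) = (-5*W)*W = -5*W**2)
U(l, h) = -2880 (U(l, h) = -5*64*(1 - 4)**2 = -5*(2*(-4)*(-3))**2 = -5*24**2 = -5*576 = -2880)
(U(S(4), -1)*(-8))*(-20) = -2880*(-8)*(-20) = 23040*(-20) = -460800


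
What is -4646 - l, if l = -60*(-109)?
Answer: -11186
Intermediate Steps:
l = 6540
-4646 - l = -4646 - 1*6540 = -4646 - 6540 = -11186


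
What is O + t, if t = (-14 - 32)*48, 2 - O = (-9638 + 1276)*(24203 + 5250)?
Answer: 246283780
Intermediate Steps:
O = 246285988 (O = 2 - (-9638 + 1276)*(24203 + 5250) = 2 - (-8362)*29453 = 2 - 1*(-246285986) = 2 + 246285986 = 246285988)
t = -2208 (t = -46*48 = -2208)
O + t = 246285988 - 2208 = 246283780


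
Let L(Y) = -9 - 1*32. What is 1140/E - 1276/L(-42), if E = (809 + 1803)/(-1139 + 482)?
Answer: -6843817/26773 ≈ -255.62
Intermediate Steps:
E = -2612/657 (E = 2612/(-657) = 2612*(-1/657) = -2612/657 ≈ -3.9756)
L(Y) = -41 (L(Y) = -9 - 32 = -41)
1140/E - 1276/L(-42) = 1140/(-2612/657) - 1276/(-41) = 1140*(-657/2612) - 1276*(-1/41) = -187245/653 + 1276/41 = -6843817/26773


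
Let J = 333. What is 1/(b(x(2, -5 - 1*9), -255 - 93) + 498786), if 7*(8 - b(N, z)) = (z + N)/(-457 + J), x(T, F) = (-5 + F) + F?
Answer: 868/432952811 ≈ 2.0048e-6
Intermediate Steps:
x(T, F) = -5 + 2*F
b(N, z) = 8 + N/868 + z/868 (b(N, z) = 8 - (z + N)/(7*(-457 + 333)) = 8 - (N + z)/(7*(-124)) = 8 - (N + z)*(-1)/(7*124) = 8 - (-N/124 - z/124)/7 = 8 + (N/868 + z/868) = 8 + N/868 + z/868)
1/(b(x(2, -5 - 1*9), -255 - 93) + 498786) = 1/((8 + (-5 + 2*(-5 - 1*9))/868 + (-255 - 93)/868) + 498786) = 1/((8 + (-5 + 2*(-5 - 9))/868 + (1/868)*(-348)) + 498786) = 1/((8 + (-5 + 2*(-14))/868 - 87/217) + 498786) = 1/((8 + (-5 - 28)/868 - 87/217) + 498786) = 1/((8 + (1/868)*(-33) - 87/217) + 498786) = 1/((8 - 33/868 - 87/217) + 498786) = 1/(6563/868 + 498786) = 1/(432952811/868) = 868/432952811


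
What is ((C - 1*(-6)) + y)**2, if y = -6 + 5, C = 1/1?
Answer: 36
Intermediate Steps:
C = 1
y = -1
((C - 1*(-6)) + y)**2 = ((1 - 1*(-6)) - 1)**2 = ((1 + 6) - 1)**2 = (7 - 1)**2 = 6**2 = 36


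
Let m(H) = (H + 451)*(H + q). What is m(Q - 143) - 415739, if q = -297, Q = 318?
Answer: -492111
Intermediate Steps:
m(H) = (-297 + H)*(451 + H) (m(H) = (H + 451)*(H - 297) = (451 + H)*(-297 + H) = (-297 + H)*(451 + H))
m(Q - 143) - 415739 = (-133947 + (318 - 143)² + 154*(318 - 143)) - 415739 = (-133947 + 175² + 154*175) - 415739 = (-133947 + 30625 + 26950) - 415739 = -76372 - 415739 = -492111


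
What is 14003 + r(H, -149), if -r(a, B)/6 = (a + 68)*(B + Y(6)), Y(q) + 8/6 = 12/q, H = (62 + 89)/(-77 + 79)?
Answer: 141718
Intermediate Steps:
H = 151/2 ≈ 75.500
Y(q) = -4/3 + 12/q
r(a, B) = -6*(68 + a)*(⅔ + B) (r(a, B) = -6*(a + 68)*(B + (-4/3 + 12/6)) = -6*(68 + a)*(B + (-4/3 + 12*(⅙))) = -6*(68 + a)*(B + (-4/3 + 2)) = -6*(68 + a)*(B + ⅔) = -6*(68 + a)*(⅔ + B))
14003 + r(H, -149) = 14003 + (-272 - 408*(-149) - 4*151/2 - 6*(-149)*151/2) = 14003 + (-272 + 60792 - 302 + 67497) = 14003 + 127715 = 141718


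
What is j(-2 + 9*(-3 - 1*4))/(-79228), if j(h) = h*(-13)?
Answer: -845/79228 ≈ -0.010665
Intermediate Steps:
j(h) = -13*h
j(-2 + 9*(-3 - 1*4))/(-79228) = -13*(-2 + 9*(-3 - 1*4))/(-79228) = -13*(-2 + 9*(-3 - 4))*(-1/79228) = -13*(-2 + 9*(-7))*(-1/79228) = -13*(-2 - 63)*(-1/79228) = -13*(-65)*(-1/79228) = 845*(-1/79228) = -845/79228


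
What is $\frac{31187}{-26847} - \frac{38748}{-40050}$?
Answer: $- \frac{11598433}{59734575} \approx -0.19417$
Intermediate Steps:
$\frac{31187}{-26847} - \frac{38748}{-40050} = 31187 \left(- \frac{1}{26847}\right) - - \frac{6458}{6675} = - \frac{31187}{26847} + \frac{6458}{6675} = - \frac{11598433}{59734575}$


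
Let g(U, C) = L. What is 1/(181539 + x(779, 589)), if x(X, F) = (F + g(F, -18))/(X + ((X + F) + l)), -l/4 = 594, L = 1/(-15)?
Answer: 3435/623577631 ≈ 5.5085e-6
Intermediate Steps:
L = -1/15 ≈ -0.066667
g(U, C) = -1/15
l = -2376 (l = -4*594 = -2376)
x(X, F) = (-1/15 + F)/(-2376 + F + 2*X) (x(X, F) = (F - 1/15)/(X + ((X + F) - 2376)) = (-1/15 + F)/(X + ((F + X) - 2376)) = (-1/15 + F)/(X + (-2376 + F + X)) = (-1/15 + F)/(-2376 + F + 2*X))
1/(181539 + x(779, 589)) = 1/(181539 + (-1/15 + 589)/(-2376 + 589 + 2*779)) = 1/(181539 + (8834/15)/(-2376 + 589 + 1558)) = 1/(181539 + (8834/15)/(-229)) = 1/(181539 - 1/229*8834/15) = 1/(181539 - 8834/3435) = 1/(623577631/3435) = 3435/623577631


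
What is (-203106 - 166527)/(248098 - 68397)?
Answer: -369633/179701 ≈ -2.0569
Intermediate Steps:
(-203106 - 166527)/(248098 - 68397) = -369633/179701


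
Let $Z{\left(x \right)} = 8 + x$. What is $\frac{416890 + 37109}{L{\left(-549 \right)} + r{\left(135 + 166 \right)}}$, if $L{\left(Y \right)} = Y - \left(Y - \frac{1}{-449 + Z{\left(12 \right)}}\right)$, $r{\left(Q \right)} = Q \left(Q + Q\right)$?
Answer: $\frac{194765571}{77735657} \approx 2.5055$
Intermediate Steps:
$r{\left(Q \right)} = 2 Q^{2}$ ($r{\left(Q \right)} = Q 2 Q = 2 Q^{2}$)
$L{\left(Y \right)} = - \frac{1}{429}$ ($L{\left(Y \right)} = Y - \left(Y - \frac{1}{-449 + \left(8 + 12\right)}\right) = Y - \left(Y - \frac{1}{-449 + 20}\right) = Y - \left(\frac{1}{429} + Y\right) = - \frac{1}{429}$)
$\frac{416890 + 37109}{L{\left(-549 \right)} + r{\left(135 + 166 \right)}} = \frac{416890 + 37109}{- \frac{1}{429} + 2 \left(135 + 166\right)^{2}} = \frac{453999}{- \frac{1}{429} + 2 \cdot 301^{2}} = \frac{453999}{- \frac{1}{429} + 2 \cdot 90601} = \frac{453999}{- \frac{1}{429} + 181202} = \frac{453999}{\frac{77735657}{429}} = 453999 \cdot \frac{429}{77735657} = \frac{194765571}{77735657}$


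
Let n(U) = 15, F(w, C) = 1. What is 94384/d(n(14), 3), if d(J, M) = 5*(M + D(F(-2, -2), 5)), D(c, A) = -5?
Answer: -47192/5 ≈ -9438.4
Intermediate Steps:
d(J, M) = -25 + 5*M (d(J, M) = 5*(M - 5) = 5*(-5 + M) = -25 + 5*M)
94384/d(n(14), 3) = 94384/(-25 + 5*3) = 94384/(-25 + 15) = 94384/(-10) = 94384*(-1/10) = -47192/5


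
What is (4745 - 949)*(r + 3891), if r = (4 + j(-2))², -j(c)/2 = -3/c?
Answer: 14774032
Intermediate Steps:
j(c) = 6/c (j(c) = -(-6)/c = 6/c)
r = 1 (r = (4 + 6/(-2))² = (4 + 6*(-½))² = (4 - 3)² = 1² = 1)
(4745 - 949)*(r + 3891) = (4745 - 949)*(1 + 3891) = 3796*3892 = 14774032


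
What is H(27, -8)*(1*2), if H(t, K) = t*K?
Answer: -432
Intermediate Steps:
H(t, K) = K*t
H(27, -8)*(1*2) = (-8*27)*(1*2) = -216*2 = -432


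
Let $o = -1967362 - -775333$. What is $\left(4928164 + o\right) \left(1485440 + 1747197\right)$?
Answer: $12077568237995$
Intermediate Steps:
$o = -1192029$ ($o = -1967362 + 775333 = -1192029$)
$\left(4928164 + o\right) \left(1485440 + 1747197\right) = \left(4928164 - 1192029\right) \left(1485440 + 1747197\right) = 3736135 \cdot 3232637 = 12077568237995$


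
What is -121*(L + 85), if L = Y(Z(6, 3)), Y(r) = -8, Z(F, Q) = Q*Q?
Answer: -9317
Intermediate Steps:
Z(F, Q) = Q²
L = -8
-121*(L + 85) = -121*(-8 + 85) = -121*77 = -9317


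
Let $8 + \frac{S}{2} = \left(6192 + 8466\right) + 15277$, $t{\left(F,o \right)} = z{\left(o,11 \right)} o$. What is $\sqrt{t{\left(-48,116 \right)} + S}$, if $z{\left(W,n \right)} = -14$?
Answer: $3 \sqrt{6470} \approx 241.31$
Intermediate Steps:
$t{\left(F,o \right)} = - 14 o$
$S = 59854$ ($S = -16 + 2 \left(\left(6192 + 8466\right) + 15277\right) = -16 + 2 \left(14658 + 15277\right) = -16 + 2 \cdot 29935 = -16 + 59870 = 59854$)
$\sqrt{t{\left(-48,116 \right)} + S} = \sqrt{\left(-14\right) 116 + 59854} = \sqrt{-1624 + 59854} = \sqrt{58230} = 3 \sqrt{6470}$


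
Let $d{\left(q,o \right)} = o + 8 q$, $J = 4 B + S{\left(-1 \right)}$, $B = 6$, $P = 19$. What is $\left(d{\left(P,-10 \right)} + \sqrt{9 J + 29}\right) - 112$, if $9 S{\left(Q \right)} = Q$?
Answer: $30 + 2 \sqrt{61} \approx 45.62$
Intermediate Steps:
$S{\left(Q \right)} = \frac{Q}{9}$
$J = \frac{215}{9}$ ($J = 4 \cdot 6 + \frac{1}{9} \left(-1\right) = 24 - \frac{1}{9} = \frac{215}{9} \approx 23.889$)
$\left(d{\left(P,-10 \right)} + \sqrt{9 J + 29}\right) - 112 = \left(\left(-10 + 8 \cdot 19\right) + \sqrt{9 \cdot \frac{215}{9} + 29}\right) - 112 = \left(\left(-10 + 152\right) + \sqrt{215 + 29}\right) - 112 = \left(142 + \sqrt{244}\right) - 112 = \left(142 + 2 \sqrt{61}\right) - 112 = 30 + 2 \sqrt{61}$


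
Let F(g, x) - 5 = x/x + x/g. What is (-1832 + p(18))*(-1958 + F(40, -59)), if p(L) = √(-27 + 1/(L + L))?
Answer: 17893831/5 - 78139*I*√971/240 ≈ 3.5788e+6 - 10145.0*I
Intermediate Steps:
F(g, x) = 6 + x/g (F(g, x) = 5 + (x/x + x/g) = 5 + (1 + x/g) = 6 + x/g)
p(L) = √(-27 + 1/(2*L))
(-1832 + p(18))*(-1958 + F(40, -59)) = (-1832 + √(-108 + 2/18)/2)*(-1958 + (6 - 59/40)) = (-1832 + √(-108 + 2*(1/18))/2)*(-1958 + (6 - 59*1/40)) = (-1832 + √(-108 + ⅑)/2)*(-1958 + (6 - 59/40)) = (-1832 + √(-971/9)/2)*(-1958 + 181/40) = (-1832 + (I*√971/3)/2)*(-78139/40) = (-1832 + I*√971/6)*(-78139/40) = 17893831/5 - 78139*I*√971/240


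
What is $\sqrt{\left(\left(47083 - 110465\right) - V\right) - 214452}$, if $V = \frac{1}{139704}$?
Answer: $\frac{i \sqrt{1355635965230862}}{69852} \approx 527.1 i$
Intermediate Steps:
$V = \frac{1}{139704} \approx 7.158 \cdot 10^{-6}$
$\sqrt{\left(\left(47083 - 110465\right) - V\right) - 214452} = \sqrt{\left(\left(47083 - 110465\right) - \frac{1}{139704}\right) - 214452} = \sqrt{\left(-63382 - \frac{1}{139704}\right) - 214452} = \sqrt{- \frac{8854718929}{139704} - 214452} = \sqrt{- \frac{38814521137}{139704}} = \frac{i \sqrt{1355635965230862}}{69852}$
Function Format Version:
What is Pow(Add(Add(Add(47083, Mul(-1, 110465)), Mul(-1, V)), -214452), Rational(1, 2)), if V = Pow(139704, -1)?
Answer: Mul(Rational(1, 69852), I, Pow(1355635965230862, Rational(1, 2))) ≈ Mul(527.10, I)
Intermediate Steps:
V = Rational(1, 139704) ≈ 7.1580e-6
Pow(Add(Add(Add(47083, Mul(-1, 110465)), Mul(-1, V)), -214452), Rational(1, 2)) = Pow(Add(Add(Add(47083, Mul(-1, 110465)), Mul(-1, Rational(1, 139704))), -214452), Rational(1, 2)) = Pow(Add(Add(Add(47083, -110465), Rational(-1, 139704)), -214452), Rational(1, 2)) = Pow(Add(Add(-63382, Rational(-1, 139704)), -214452), Rational(1, 2)) = Pow(Add(Rational(-8854718929, 139704), -214452), Rational(1, 2)) = Pow(Rational(-38814521137, 139704), Rational(1, 2)) = Mul(Rational(1, 69852), I, Pow(1355635965230862, Rational(1, 2)))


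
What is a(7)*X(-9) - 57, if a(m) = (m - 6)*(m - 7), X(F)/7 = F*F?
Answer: -57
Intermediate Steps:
X(F) = 7*F**2 (X(F) = 7*(F*F) = 7*F**2)
a(m) = (-7 + m)*(-6 + m) (a(m) = (-6 + m)*(-7 + m) = (-7 + m)*(-6 + m))
a(7)*X(-9) - 57 = (42 + 7**2 - 13*7)*(7*(-9)**2) - 57 = (42 + 49 - 91)*(7*81) - 57 = 0*567 - 57 = 0 - 57 = -57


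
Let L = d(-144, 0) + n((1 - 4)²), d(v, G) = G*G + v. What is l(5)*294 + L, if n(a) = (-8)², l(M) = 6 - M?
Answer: 214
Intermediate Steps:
d(v, G) = v + G² (d(v, G) = G² + v = v + G²)
n(a) = 64
L = -80 (L = (-144 + 0²) + 64 = (-144 + 0) + 64 = -144 + 64 = -80)
l(5)*294 + L = (6 - 1*5)*294 - 80 = (6 - 5)*294 - 80 = 1*294 - 80 = 294 - 80 = 214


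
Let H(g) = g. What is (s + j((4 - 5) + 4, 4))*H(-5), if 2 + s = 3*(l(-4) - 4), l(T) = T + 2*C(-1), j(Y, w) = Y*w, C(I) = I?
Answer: 100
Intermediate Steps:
l(T) = -2 + T (l(T) = T + 2*(-1) = T - 2 = -2 + T)
s = -32 (s = -2 + 3*((-2 - 4) - 4) = -2 + 3*(-6 - 4) = -2 + 3*(-10) = -2 - 30 = -32)
(s + j((4 - 5) + 4, 4))*H(-5) = (-32 + ((4 - 5) + 4)*4)*(-5) = (-32 + (-1 + 4)*4)*(-5) = (-32 + 3*4)*(-5) = (-32 + 12)*(-5) = -20*(-5) = 100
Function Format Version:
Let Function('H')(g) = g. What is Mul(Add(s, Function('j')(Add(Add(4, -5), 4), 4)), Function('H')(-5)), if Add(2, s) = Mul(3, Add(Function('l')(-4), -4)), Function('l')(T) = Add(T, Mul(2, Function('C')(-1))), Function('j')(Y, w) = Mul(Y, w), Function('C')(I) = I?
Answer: 100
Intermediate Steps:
Function('l')(T) = Add(-2, T) (Function('l')(T) = Add(T, Mul(2, -1)) = Add(T, -2) = Add(-2, T))
s = -32 (s = Add(-2, Mul(3, Add(Add(-2, -4), -4))) = Add(-2, Mul(3, Add(-6, -4))) = Add(-2, Mul(3, -10)) = Add(-2, -30) = -32)
Mul(Add(s, Function('j')(Add(Add(4, -5), 4), 4)), Function('H')(-5)) = Mul(Add(-32, Mul(Add(Add(4, -5), 4), 4)), -5) = Mul(Add(-32, Mul(Add(-1, 4), 4)), -5) = Mul(Add(-32, Mul(3, 4)), -5) = Mul(Add(-32, 12), -5) = Mul(-20, -5) = 100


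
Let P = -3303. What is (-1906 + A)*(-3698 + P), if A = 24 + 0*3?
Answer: 13175882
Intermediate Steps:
A = 24 (A = 24 + 0 = 24)
(-1906 + A)*(-3698 + P) = (-1906 + 24)*(-3698 - 3303) = -1882*(-7001) = 13175882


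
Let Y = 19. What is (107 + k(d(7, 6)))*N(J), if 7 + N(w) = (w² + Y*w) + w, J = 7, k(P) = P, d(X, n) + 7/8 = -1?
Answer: 76531/4 ≈ 19133.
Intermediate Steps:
d(X, n) = -15/8 (d(X, n) = -7/8 - 1 = -15/8)
N(w) = -7 + w² + 20*w (N(w) = -7 + ((w² + 19*w) + w) = -7 + (w² + 20*w) = -7 + w² + 20*w)
(107 + k(d(7, 6)))*N(J) = (107 - 15/8)*(-7 + 7² + 20*7) = 841*(-7 + 49 + 140)/8 = (841/8)*182 = 76531/4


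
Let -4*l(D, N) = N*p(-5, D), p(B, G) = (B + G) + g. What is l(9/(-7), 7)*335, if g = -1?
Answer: 17085/4 ≈ 4271.3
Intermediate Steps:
p(B, G) = -1 + B + G (p(B, G) = (B + G) - 1 = -1 + B + G)
l(D, N) = -N*(-6 + D)/4 (l(D, N) = -N*(-1 - 5 + D)/4 = -N*(-6 + D)/4)
l(9/(-7), 7)*335 = ((¼)*7*(6 - 9/(-7)))*335 = ((¼)*7*(6 - 9*(-1)/7))*335 = ((¼)*7*(6 - 1*(-9/7)))*335 = ((¼)*7*(6 + 9/7))*335 = ((¼)*7*(51/7))*335 = (51/4)*335 = 17085/4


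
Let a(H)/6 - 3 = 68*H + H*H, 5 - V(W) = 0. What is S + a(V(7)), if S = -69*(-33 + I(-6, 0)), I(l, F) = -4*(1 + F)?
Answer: 4761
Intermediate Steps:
V(W) = 5 (V(W) = 5 - 1*0 = 5 + 0 = 5)
I(l, F) = -4 - 4*F
a(H) = 18 + 6*H² + 408*H (a(H) = 18 + 6*(68*H + H*H) = 18 + 6*(68*H + H²) = 18 + 6*(H² + 68*H) = 18 + (6*H² + 408*H) = 18 + 6*H² + 408*H)
S = 2553 (S = -69*(-33 + (-4 - 4*0)) = -69*(-33 + (-4 + 0)) = -69*(-33 - 4) = -69*(-37) = 2553)
S + a(V(7)) = 2553 + (18 + 6*5² + 408*5) = 2553 + (18 + 6*25 + 2040) = 2553 + (18 + 150 + 2040) = 2553 + 2208 = 4761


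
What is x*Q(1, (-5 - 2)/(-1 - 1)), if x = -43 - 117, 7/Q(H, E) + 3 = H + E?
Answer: -2240/3 ≈ -746.67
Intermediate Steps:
Q(H, E) = 7/(-3 + E + H) (Q(H, E) = 7/(-3 + (H + E)) = 7/(-3 + (E + H)) = 7/(-3 + E + H))
x = -160
x*Q(1, (-5 - 2)/(-1 - 1)) = -1120/(-3 + (-5 - 2)/(-1 - 1) + 1) = -1120/(-3 - 7/(-2) + 1) = -1120/(-3 - 7*(-1/2) + 1) = -1120/(-3 + 7/2 + 1) = -1120/3/2 = -1120*2/3 = -160*14/3 = -2240/3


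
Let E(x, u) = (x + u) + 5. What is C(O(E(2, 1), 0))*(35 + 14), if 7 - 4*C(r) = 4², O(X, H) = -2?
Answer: -441/4 ≈ -110.25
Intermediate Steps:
E(x, u) = 5 + u + x (E(x, u) = (u + x) + 5 = 5 + u + x)
C(r) = -9/4 (C(r) = 7/4 - ¼*4² = 7/4 - ¼*16 = 7/4 - 4 = -9/4)
C(O(E(2, 1), 0))*(35 + 14) = -9*(35 + 14)/4 = -9/4*49 = -441/4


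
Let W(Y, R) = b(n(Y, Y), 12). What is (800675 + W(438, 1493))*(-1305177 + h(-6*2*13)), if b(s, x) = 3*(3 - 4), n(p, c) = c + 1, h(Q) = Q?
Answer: -1045143583776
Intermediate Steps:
n(p, c) = 1 + c
b(s, x) = -3 (b(s, x) = 3*(-1) = -3)
W(Y, R) = -3
(800675 + W(438, 1493))*(-1305177 + h(-6*2*13)) = (800675 - 3)*(-1305177 - 6*2*13) = 800672*(-1305177 - 12*13) = 800672*(-1305177 - 156) = 800672*(-1305333) = -1045143583776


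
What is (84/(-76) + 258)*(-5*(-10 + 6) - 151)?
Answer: -639411/19 ≈ -33653.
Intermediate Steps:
(84/(-76) + 258)*(-5*(-10 + 6) - 151) = (84*(-1/76) + 258)*(-5*(-4) - 151) = (-21/19 + 258)*(20 - 151) = (4881/19)*(-131) = -639411/19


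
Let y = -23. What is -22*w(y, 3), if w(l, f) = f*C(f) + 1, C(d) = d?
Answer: -220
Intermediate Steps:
w(l, f) = 1 + f**2 (w(l, f) = f*f + 1 = f**2 + 1 = 1 + f**2)
-22*w(y, 3) = -22*(1 + 3**2) = -22*(1 + 9) = -22*10 = -220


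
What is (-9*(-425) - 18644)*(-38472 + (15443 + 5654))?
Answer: 257480125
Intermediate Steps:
(-9*(-425) - 18644)*(-38472 + (15443 + 5654)) = (3825 - 18644)*(-38472 + 21097) = -14819*(-17375) = 257480125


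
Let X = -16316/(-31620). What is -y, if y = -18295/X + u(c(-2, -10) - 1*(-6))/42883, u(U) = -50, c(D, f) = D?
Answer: 6201824357875/174919757 ≈ 35455.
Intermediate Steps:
X = 4079/7905 (X = -16316*(-1/31620) = 4079/7905 ≈ 0.51600)
y = -6201824357875/174919757 (y = -18295/4079/7905 - 50/42883 = -18295*7905/4079 - 50*1/42883 = -144621975/4079 - 50/42883 = -6201824357875/174919757 ≈ -35455.)
-y = -1*(-6201824357875/174919757) = 6201824357875/174919757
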